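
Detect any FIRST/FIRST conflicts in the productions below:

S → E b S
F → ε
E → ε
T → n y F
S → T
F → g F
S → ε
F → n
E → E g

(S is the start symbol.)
A FIRST/FIRST conflict occurs when two productions N → α and N → β for the same non-terminal have FIRST(α) ∩ FIRST(β) ≠ ∅ (with ε ∈ FIRST of a nullable right-hand side, so two nullable alternatives also conflict).

FIRST sets of the non-terminals at (or reachable through a nullable prefix from) the front of some alternative:
  FIRST(E) = { 'g', ε }
  FIRST(T) = { 'n' }

Productions for S:
  S → E b S: FIRST = { 'b', 'g' }
  S → T: FIRST = { 'n' }
  S → ε: FIRST = { ε }
Productions for F:
  F → ε: FIRST = { ε }
  F → g F: FIRST = { 'g' }
  F → n: FIRST = { 'n' }
Productions for E:
  E → ε: FIRST = { ε }
  E → E g: FIRST = { 'g' }
T has only one production, so no FIRST/FIRST conflict is possible there.

All alternatives of each non-terminal have pairwise disjoint FIRST sets.

Answer: No FIRST/FIRST conflicts.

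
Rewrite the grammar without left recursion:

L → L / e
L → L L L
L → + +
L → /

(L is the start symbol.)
L → + + L'
L → / L'
L' → / e L'
L' → L L L'
L' → ε

L is directly left-recursive. The standard transformation for
  A → A α₁ | ... | A α_m | β₁ | ... | β_n
is
  A  → β₁ A' | ... | β_n A'
  A' → α₁ A' | ... | α_m A' | ε

L → + + becomes L → + + L'
L → / becomes L → / L'
L → L / e becomes L' → / e L'
L → L L L becomes L' → L L L'
Add L' → ε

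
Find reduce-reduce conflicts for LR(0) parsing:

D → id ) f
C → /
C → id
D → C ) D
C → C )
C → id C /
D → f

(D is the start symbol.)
No reduce-reduce conflicts

A reduce-reduce conflict occurs when an LR(0) state has two complete items [A → α .] and [B → β .] — both call for a reduction, and with no lookahead the parser cannot choose between them.

Augment with D' → D and build the canonical LR(0) collection (I0 = CLOSURE({[D' → . D]}), then GOTO on every symbol after a dot until no new states appear). It has 14 states:
  I0: { [C → . /], [C → . C )], [C → . id C /], [C → . id], [D → . C ) D], [D → . f], [D → . id ) f], [D' → . D] }  — shift
  I1: { [C → / .] }  — reduce
  I2: { [C → C . )], [D → C . ) D] }  — shift
  I3: { [D' → D .] }  — accept
  I4: { [D → f .] }  — reduce
  I5: { [C → . /], [C → . C )], [C → . id C /], [C → . id], [C → id . C /], [C → id .], [D → id . ) f] }  — shift, reduce
  I6: { [D → id ) . f] }  — shift
  I7: { [C → C . )], [C → id C . /] }  — shift
  I8: { [C → . /], [C → . C )], [C → . id C /], [C → . id], [C → id . C /], [C → id .] }  — shift, reduce
  I9: { [C → C ) .] }  — reduce
  I10: { [C → id C / .] }  — reduce
  I11: { [D → id ) f .] }  — reduce
  I12: { [C → . /], [C → . C )], [C → . id C /], [C → . id], [C → C ) .], [D → . C ) D], [D → . f], [D → . id ) f], [D → C ) . D] }  — shift, reduce
  I13: { [D → C ) D .] }  — reduce

No state contains more than one complete item.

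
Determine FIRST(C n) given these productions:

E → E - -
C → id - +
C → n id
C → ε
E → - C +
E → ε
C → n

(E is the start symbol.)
FIRST sets of the non-terminals involved (from the grammar, by fixed-point iteration):
  FIRST(C) = { 'id', 'n', ε }

To compute FIRST(C n), process the symbols left to right:
Symbol C is a non-terminal. Add FIRST(C) \ {ε} = { 'id', 'n' }
C is nullable (ε ∈ FIRST(C)), continue to the next symbol.
Symbol n is a terminal. Add 'n' and stop.
FIRST(C n) = { 'id', 'n' }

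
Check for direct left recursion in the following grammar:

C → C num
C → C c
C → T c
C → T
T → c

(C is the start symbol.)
Yes, C is left-recursive

C → C num: LEFT RECURSIVE (starts with C)
C → C c: LEFT RECURSIVE (starts with C)
C → T c: starts with T
C → T: starts with T
T → c: starts with c

The grammar has direct left recursion on: C.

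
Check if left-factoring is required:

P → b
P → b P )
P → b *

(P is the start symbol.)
Left-factoring is needed when two productions for the same non-terminal
share a common prefix on the right-hand side.

Productions for P:
  P → b
  P → b P )
  P → b *

Found common prefix 'b' in productions for P

Answer: Yes, P has productions with common prefix 'b'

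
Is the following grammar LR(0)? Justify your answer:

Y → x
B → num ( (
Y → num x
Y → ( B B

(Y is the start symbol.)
Yes, the grammar is LR(0)

A grammar is LR(0) if no state in the canonical LR(0) collection has:
  - both a shift item (dot before a terminal) and a complete item (shift-reduce conflict), or
  - two or more complete items (reduce-reduce conflict; the accept item [Y' → Y .] counts as a complete item here).

Augment with Y' → Y and build the canonical LR(0) collection (I0 = CLOSURE({[Y' → . Y]}), then GOTO on every symbol after a dot until no new states appear). It has 11 states:
  I0: { [Y → . ( B B], [Y → . num x], [Y → . x], [Y' → . Y] }  — shift
  I1: { [B → . num ( (], [Y → ( . B B] }  — shift
  I2: { [Y' → Y .] }  — accept
  I3: { [Y → num . x] }  — shift
  I4: { [Y → x .] }  — reduce
  I5: { [Y → num x .] }  — reduce
  I6: { [B → . num ( (], [Y → ( B . B] }  — shift
  I7: { [B → num . ( (] }  — shift
  I8: { [B → num ( . (] }  — shift
  I9: { [B → num ( ( .] }  — reduce
  I10: { [Y → ( B B .] }  — reduce

Every state is either a pure shift/goto state or contains exactly one complete item and nothing to shift — no conflicts. The grammar is LR(0).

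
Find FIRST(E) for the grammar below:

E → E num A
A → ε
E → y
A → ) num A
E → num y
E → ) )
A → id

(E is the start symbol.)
From E → E num A:
  - E is the symbol being defined: contributes nothing new
    E is not nullable, so stop
From E → y:
  - y is a terminal: add 'y' and stop
From E → num y:
  - num is a terminal: add 'num' and stop
From E → ) ):
  - ')' is a terminal: add ')' and stop

Collecting: FIRST(E) = { ')', 'num', 'y' }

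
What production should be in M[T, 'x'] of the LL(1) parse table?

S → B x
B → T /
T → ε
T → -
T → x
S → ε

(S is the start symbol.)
To find M[T, 'x'], we find productions for T where 'x' is in the predict set (PREDICT(N → α) = (FIRST(α) \ {ε}) ∪ (FOLLOW(N) if α ⇒* ε)).

Relevant sets:
  FOLLOW(T) = { '/' }

T → ε: PREDICT = { '/' }
T → -: PREDICT = { '-' }
T → x: PREDICT = { 'x' }
  'x' is in predict set, so this production goes in M[T, 'x']

M[T, 'x'] = T → x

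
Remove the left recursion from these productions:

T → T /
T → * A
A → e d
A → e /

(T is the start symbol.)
T → * A T'
T' → / T'
T' → ε
A → e d
A → e /

T is directly left-recursive. The standard transformation for
  A → A α₁ | ... | A α_m | β₁ | ... | β_n
is
  A  → β₁ A' | ... | β_n A'
  A' → α₁ A' | ... | α_m A' | ε

T → * A becomes T → * A T'
T → T / becomes T' → / T'
Add T' → ε

Productions for other non-terminals are unchanged:
  A → e d
  A → e /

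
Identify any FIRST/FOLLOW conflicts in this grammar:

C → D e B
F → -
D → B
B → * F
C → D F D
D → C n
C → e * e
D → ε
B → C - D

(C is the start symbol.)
Nullable non-terminals: D.
FIRST sets used below: FIRST(B) = { '*', '-', 'e' }, FIRST(C) = { '*', '-', 'e' }

D: nullable alternative(s) D → ε; FOLLOW(D) = { $, '-', 'e', 'n' }
  D → B: FIRST \ {ε} = { '*', '-', 'e' } — overlaps FOLLOW(D) on { '-', 'e' }: CONFLICT
  D → C n: FIRST \ {ε} = { '*', '-', 'e' } — overlaps FOLLOW(D) on { '-', 'e' }: CONFLICT
  D → ε: FIRST \ {ε} = { } — this is the only nullable alternative, skip

B, C, F have no nullable alternative, so no FIRST/FOLLOW check is needed there.

So the grammar has 2 FIRST/FOLLOW conflicts (marked CONFLICT above).

Answer: Yes. D → B with FOLLOW(D) on { '-', 'e' }; D → C n with FOLLOW(D) on { '-', 'e' }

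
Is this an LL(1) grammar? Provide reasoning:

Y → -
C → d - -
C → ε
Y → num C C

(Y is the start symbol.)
No. Predict set conflict for C: { 'd' }

Relevant sets:
  FOLLOW(C) = { $, 'd' }

For Y:
  PREDICT(Y → '-') = { '-' }
  PREDICT(Y → num C C) = { 'num' }
For C:
  PREDICT(C → d '-' '-') = { 'd' }
  PREDICT(C → ε) = { $, 'd' }

Conflict found: Predict set conflict for C: { 'd' }
The grammar is NOT LL(1).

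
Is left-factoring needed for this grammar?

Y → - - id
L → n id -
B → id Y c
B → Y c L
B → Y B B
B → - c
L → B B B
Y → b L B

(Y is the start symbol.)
Left-factoring is needed when two productions for the same non-terminal
share a common prefix on the right-hand side.

Productions for Y:
  Y → - - id
  Y → b L B
Productions for L:
  L → n id -
  L → B B B
Productions for B:
  B → id Y c
  B → Y c L
  B → Y B B
  B → - c

Found common prefix 'Y' in productions for B

Answer: Yes, B has productions with common prefix 'Y'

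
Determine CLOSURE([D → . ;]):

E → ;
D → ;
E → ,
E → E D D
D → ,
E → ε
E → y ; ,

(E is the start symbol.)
Start with: [D → . ;]
The dot precedes the terminal ';', so nothing is added.

CLOSURE = { [D → . ;] }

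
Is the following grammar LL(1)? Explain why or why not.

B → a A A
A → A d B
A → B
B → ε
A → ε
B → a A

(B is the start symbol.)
No. Predict set conflict for B: { 'a' }

A grammar is LL(1) if for each non-terminal N with multiple productions, the predict sets of those productions are pairwise disjoint, where PREDICT(N → α) = (FIRST(α) \ {ε}) ∪ (FOLLOW(N) if α ⇒* ε).

Relevant sets:
  FIRST(A) = { 'a', 'd', ε }
  FIRST(B) = { 'a', ε }
  FOLLOW(B) = { $, 'a', 'd' }
  FOLLOW(A) = { $, 'a', 'd' }

For B:
  PREDICT(B → a A A) = { 'a' }
  PREDICT(B → ε) = { $, 'a', 'd' }
  PREDICT(B → a A) = { 'a' }
For A:
  PREDICT(A → A d B) = { 'a', 'd' }
  PREDICT(A → B) = { $, 'a', 'd' }
  PREDICT(A → ε) = { $, 'a', 'd' }

Conflict found: Predict set conflict for B: { 'a' }
The grammar is NOT LL(1).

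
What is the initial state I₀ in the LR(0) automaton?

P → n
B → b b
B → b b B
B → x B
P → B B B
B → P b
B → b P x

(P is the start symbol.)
{ [B → . P b], [B → . b P x], [B → . b b B], [B → . b b], [B → . x B], [P → . B B B], [P → . n], [P' → . P] }

First, augment the grammar with P' → P
I₀ = CLOSURE({ [P' → . P] }):
  [P' → . P] has the dot before P: add [P → . n], [P → . B B B]
  [P → . B B B] has the dot before B: add [B → . b b], [B → . b b B], [B → . x B], [B → . P b], [B → . b P x]
No further items can be added.

I₀ = { [B → . P b], [B → . b P x], [B → . b b B], [B → . b b], [B → . x B], [P → . B B B], [P → . n], [P' → . P] }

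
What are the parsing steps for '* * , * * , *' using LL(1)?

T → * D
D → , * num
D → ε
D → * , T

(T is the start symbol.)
LL(1) parsing maintains a stack (initially the start symbol over $) and the input. At each step: if the stack top is a terminal, match it against the current input token; if it is a non-terminal N, replace it with the RHS of M[N, lookahead] (the unique production whose predict set contains the lookahead).

Stack is shown with the top on the left.

Stack    Input            Action
--------------------------------
T $      * * , * * , * $  output T → * D
* D $    * * , * * , * $  match '*'
D $      * , * * , * $    output D → * , T
* , T $  * , * * , * $    match '*'
, T $    , * * , * $      match ','
T $      * * , * $        output T → * D
* D $    * * , * $        match '*'
D $      * , * $          output D → * , T
* , T $  * , * $          match '*'
, T $    , * $            match ','
T $      * $              output T → * D
* D $    * $              match '*'
D $      $                output D → ε
$        $                accept

The string is accepted.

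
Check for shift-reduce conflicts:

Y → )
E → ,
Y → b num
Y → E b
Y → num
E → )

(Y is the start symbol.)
No shift-reduce conflicts

Augment with Y' → Y and build the canonical LR(0) collection (I0 = CLOSURE({[Y' → . Y]}), then GOTO on every symbol after a dot until no new states appear). It has 9 states:
  I0: { [E → . )], [E → . ,], [Y → . )], [Y → . E b], [Y → . b num], [Y → . num], [Y' → . Y] }  — shift
  I1: { [E → ) .], [Y → ) .] }  — 2 reduces
  I2: { [E → , .] }  — reduce
  I3: { [Y → E . b] }  — shift
  I4: { [Y' → Y .] }  — accept
  I5: { [Y → b . num] }  — shift
  I6: { [Y → num .] }  — reduce
  I7: { [Y → b num .] }  — reduce
  I8: { [Y → E b .] }  — reduce

No state contains both a complete item and a shift item.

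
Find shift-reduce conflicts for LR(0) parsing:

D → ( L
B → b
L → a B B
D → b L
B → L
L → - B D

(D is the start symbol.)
No shift-reduce conflicts

A shift-reduce conflict occurs when an LR(0) state has both:
  - a complete (reduce) item [A → α .] (dot at the end), and
  - a shift item [B → β . c γ] (dot before a terminal).

Augment with D' → D and build the canonical LR(0) collection (I0 = CLOSURE({[D' → . D]}), then GOTO on every symbol after a dot until no new states appear). It has 14 states:
  I0: { [D → . ( L], [D → . b L], [D' → . D] }  — shift
  I1: { [D → ( . L], [L → . - B D], [L → . a B B] }  — shift
  I2: { [D' → D .] }  — accept
  I3: { [D → b . L], [L → . - B D], [L → . a B B] }  — shift
  I4: { [B → . L], [B → . b], [L → - . B D], [L → . - B D], [L → . a B B] }  — shift
  I5: { [D → b L .] }  — reduce
  I6: { [B → . L], [B → . b], [L → . - B D], [L → . a B B], [L → a . B B] }  — shift
  I7: { [B → . L], [B → . b], [L → . - B D], [L → . a B B], [L → a B . B] }  — shift
  I8: { [B → L .] }  — reduce
  I9: { [B → b .] }  — reduce
  I10: { [L → a B B .] }  — reduce
  I11: { [D → . ( L], [D → . b L], [L → - B . D] }  — shift
  I12: { [L → - B D .] }  — reduce
  I13: { [D → ( L .] }  — reduce

No state contains both a complete item and a shift item.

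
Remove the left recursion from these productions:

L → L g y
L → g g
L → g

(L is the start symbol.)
L → g g L'
L → g L'
L' → g y L'
L' → ε

L is directly left-recursive. The standard transformation for
  A → A α₁ | ... | A α_m | β₁ | ... | β_n
is
  A  → β₁ A' | ... | β_n A'
  A' → α₁ A' | ... | α_m A' | ε

L → g g becomes L → g g L'
L → g becomes L → g L'
L → L g y becomes L' → g y L'
Add L' → ε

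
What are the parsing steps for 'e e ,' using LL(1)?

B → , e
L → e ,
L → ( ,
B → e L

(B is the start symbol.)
Stack is shown with the top on the left.

Stack  Input    Action
----------------------
B $    e e , $  output B → e L
e L $  e e , $  match 'e'
L $    e , $    output L → e ,
e , $  e , $    match 'e'
, $    , $      match ','
$      $        accept

The string is accepted.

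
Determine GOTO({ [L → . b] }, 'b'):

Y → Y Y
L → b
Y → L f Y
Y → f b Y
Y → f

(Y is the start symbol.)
{ [L → b .] }

GOTO(I, 'b') = CLOSURE({ [A → αX.β] : [A → α.Xβ] ∈ I, X = 'b' })

Items with dot before 'b', with the dot advanced:
  [L → . b] → [L → b .]
Closure adds nothing (no advanced item has the dot before a non-terminal).

GOTO = { [L → b .] }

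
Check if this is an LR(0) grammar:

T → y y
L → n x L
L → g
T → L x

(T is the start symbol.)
Augment with T' → T and build the canonical LR(0) collection (I0 = CLOSURE({[T' → . T]}), then GOTO on every symbol after a dot until no new states appear). It has 10 states:
  I0: { [L → . g], [L → . n x L], [T → . L x], [T → . y y], [T' → . T] }  — shift
  I1: { [T → L . x] }  — shift
  I2: { [T' → T .] }  — accept
  I3: { [L → g .] }  — reduce
  I4: { [L → n . x L] }  — shift
  I5: { [T → y . y] }  — shift
  I6: { [T → y y .] }  — reduce
  I7: { [L → . g], [L → . n x L], [L → n x . L] }  — shift
  I8: { [L → n x L .] }  — reduce
  I9: { [T → L x .] }  — reduce

Every state is either a pure shift/goto state or contains exactly one complete item and nothing to shift — no conflicts. The grammar is LR(0).

Answer: Yes, the grammar is LR(0)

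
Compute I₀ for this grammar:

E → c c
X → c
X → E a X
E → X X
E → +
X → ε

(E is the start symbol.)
First, augment the grammar with E' → E
I₀ = CLOSURE({ [E' → . E] }):
  [E' → . E] has the dot before E: add [E → . c c], [E → . X X], [E → . +]
  [E → . X X] has the dot before X: add [X → . c], [X → . E a X], [X → .]
No further items can be added.

I₀ = { [E → . +], [E → . X X], [E → . c c], [E' → . E], [X → . E a X], [X → . c], [X → .] }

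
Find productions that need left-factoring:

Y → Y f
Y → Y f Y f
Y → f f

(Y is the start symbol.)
Left-factoring is needed when two productions for the same non-terminal
share a common prefix on the right-hand side.

Productions for Y:
  Y → Y f
  Y → Y f Y f
  Y → f f

Found common prefix 'Y f' in productions for Y

Answer: Yes, Y has productions with common prefix 'Y f'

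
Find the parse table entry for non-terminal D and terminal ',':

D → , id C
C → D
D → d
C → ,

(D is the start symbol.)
D → , id C

To find M[D, ','], we find productions for D where ',' is in the predict set (PREDICT(N → α) = (FIRST(α) \ {ε}) ∪ (FOLLOW(N) if α ⇒* ε)).

D → , id C: PREDICT = { ',' }
  ',' is in predict set, so this production goes in M[D, ',']
D → d: PREDICT = { 'd' }

M[D, ','] = D → , id C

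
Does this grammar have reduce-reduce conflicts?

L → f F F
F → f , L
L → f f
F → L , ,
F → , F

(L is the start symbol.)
Augment with L' → L and build the canonical LR(0) collection (I0 = CLOSURE({[L' → . L]}), then GOTO on every symbol after a dot until no new states appear). It has 14 states:
  I0: { [L → . f F F], [L → . f f], [L' → . L] }  — shift
  I1: { [L' → L .] }  — accept
  I2: { [F → . , F], [F → . L , ,], [F → . f , L], [L → . f F F], [L → . f f], [L → f . F F], [L → f . f] }  — shift
  I3: { [F → , . F], [F → . , F], [F → . L , ,], [F → . f , L], [L → . f F F], [L → . f f] }  — shift
  I4: { [F → . , F], [F → . L , ,], [F → . f , L], [L → . f F F], [L → . f f], [L → f F . F] }  — shift
  I5: { [F → L . , ,] }  — shift
  I6: { [F → . , F], [F → . L , ,], [F → . f , L], [F → f . , L], [L → . f F F], [L → . f f], [L → f . F F], [L → f . f], [L → f f .] }  — shift, reduce
  I7: { [F → , . F], [F → . , F], [F → . L , ,], [F → . f , L], [F → f , . L], [L → . f F F], [L → . f f] }  — shift
  I8: { [F → , F .] }  — reduce
  I9: { [F → L . , ,], [F → f , L .] }  — shift, reduce
  I10: { [F → . , F], [F → . L , ,], [F → . f , L], [F → f . , L], [L → . f F F], [L → . f f], [L → f . F F], [L → f . f] }  — shift
  I11: { [F → L , . ,] }  — shift
  I12: { [F → L , , .] }  — reduce
  I13: { [L → f F F .] }  — reduce

No state contains more than one complete item.

Answer: No reduce-reduce conflicts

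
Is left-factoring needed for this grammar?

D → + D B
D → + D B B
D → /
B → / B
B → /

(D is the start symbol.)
Left-factoring is needed when two productions for the same non-terminal
share a common prefix on the right-hand side.

Productions for D:
  D → + D B
  D → + D B B
  D → /
Productions for B:
  B → / B
  B → /

Found common prefix '+ D B' in productions for D
Found common prefix '/' in productions for B

Answer: Yes, D has productions with common prefix '+ D B'; B has productions with common prefix '/'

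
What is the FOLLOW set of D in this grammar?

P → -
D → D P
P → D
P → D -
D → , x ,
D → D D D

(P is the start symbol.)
To compute FOLLOW(D), find every occurrence of D on a right-hand side N → α D β: add FIRST(β) \ {ε}, and if β is empty or nullable also add FOLLOW(N). Iterate to a fixed point.

In D → D P: D is followed by P, add FIRST(P) \ {ε} = { ',', '-' }
In P → D: D is at the end, add FOLLOW(P)
In P → D -: D is followed by '-', add FIRST('-') \ {ε} = { '-' }
In D → D D D: D is followed by D D, add FIRST(D D) \ {ε} = { ',' }
In D → D D D: D is followed by D, add FIRST(D) \ {ε} = { ',' }
In D → D D D: D is at the end; this adds FOLLOW(D) to itself — nothing new

The FOLLOW sets referred to above (computed the same way, to a fixed point):
  FOLLOW(P) = { $, ',', '-' }

Taking the union: FOLLOW(D) = { $, ',', '-' }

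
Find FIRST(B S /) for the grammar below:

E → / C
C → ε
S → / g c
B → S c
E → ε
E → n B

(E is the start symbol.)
FIRST sets of the non-terminals involved (from the grammar, by fixed-point iteration):
  FIRST(B) = { '/' }

To compute FIRST(B S /), process the symbols left to right:
Symbol B is a non-terminal. Add FIRST(B) \ {ε} = { '/' }
B is not nullable (ε ∉ FIRST(B)), so stop here.
FIRST(B S /) = { '/' }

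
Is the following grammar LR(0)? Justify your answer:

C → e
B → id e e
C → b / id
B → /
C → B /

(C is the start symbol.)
A grammar is LR(0) if no state in the canonical LR(0) collection has:
  - both a shift item (dot before a terminal) and a complete item (shift-reduce conflict), or
  - two or more complete items (reduce-reduce conflict; the accept item [C' → C .] counts as a complete item here).

Augment with C' → C and build the canonical LR(0) collection (I0 = CLOSURE({[C' → . C]}), then GOTO on every symbol after a dot until no new states appear). It has 12 states:
  I0: { [B → . /], [B → . id e e], [C → . B /], [C → . b / id], [C → . e], [C' → . C] }  — shift
  I1: { [B → / .] }  — reduce
  I2: { [C → B . /] }  — shift
  I3: { [C' → C .] }  — accept
  I4: { [C → b . / id] }  — shift
  I5: { [C → e .] }  — reduce
  I6: { [B → id . e e] }  — shift
  I7: { [B → id e . e] }  — shift
  I8: { [B → id e e .] }  — reduce
  I9: { [C → b / . id] }  — shift
  I10: { [C → b / id .] }  — reduce
  I11: { [C → B / .] }  — reduce

Every state is either a pure shift/goto state or contains exactly one complete item and nothing to shift — no conflicts. The grammar is LR(0).

Answer: Yes, the grammar is LR(0)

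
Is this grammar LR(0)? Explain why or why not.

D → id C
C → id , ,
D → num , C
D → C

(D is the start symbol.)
A grammar is LR(0) if no state in the canonical LR(0) collection has:
  - both a shift item (dot before a terminal) and a complete item (shift-reduce conflict), or
  - two or more complete items (reduce-reduce conflict; the accept item [D' → D .] counts as a complete item here).

Augment with D' → D and build the canonical LR(0) collection (I0 = CLOSURE({[D' → . D]}), then GOTO on every symbol after a dot until no new states appear). It has 11 states:
  I0: { [C → . id , ,], [D → . C], [D → . id C], [D → . num , C], [D' → . D] }  — shift
  I1: { [D → C .] }  — reduce
  I2: { [D' → D .] }  — accept
  I3: { [C → . id , ,], [C → id . , ,], [D → id . C] }  — shift
  I4: { [D → num . , C] }  — shift
  I5: { [C → . id , ,], [D → num , . C] }  — shift
  I6: { [D → num , C .] }  — reduce
  I7: { [C → id . , ,] }  — shift
  I8: { [C → id , . ,] }  — shift
  I9: { [C → id , , .] }  — reduce
  I10: { [D → id C .] }  — reduce

Every state is either a pure shift/goto state or contains exactly one complete item and nothing to shift — no conflicts. The grammar is LR(0).

Answer: Yes, the grammar is LR(0)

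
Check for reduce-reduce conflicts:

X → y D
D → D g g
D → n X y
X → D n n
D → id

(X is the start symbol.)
Augment with X' → X and build the canonical LR(0) collection (I0 = CLOSURE({[X' → . X]}), then GOTO on every symbol after a dot until no new states appear). It has 13 states:
  I0: { [D → . D g g], [D → . id], [D → . n X y], [X → . D n n], [X → . y D], [X' → . X] }  — shift
  I1: { [D → D . g g], [X → D . n n] }  — shift
  I2: { [X' → X .] }  — accept
  I3: { [D → id .] }  — reduce
  I4: { [D → . D g g], [D → . id], [D → . n X y], [D → n . X y], [X → . D n n], [X → . y D] }  — shift
  I5: { [D → . D g g], [D → . id], [D → . n X y], [X → y . D] }  — shift
  I6: { [D → D . g g], [X → y D .] }  — shift, reduce
  I7: { [D → D g . g] }  — shift
  I8: { [D → D g g .] }  — reduce
  I9: { [D → n X . y] }  — shift
  I10: { [D → n X y .] }  — reduce
  I11: { [X → D n . n] }  — shift
  I12: { [X → D n n .] }  — reduce

No state contains more than one complete item.

Answer: No reduce-reduce conflicts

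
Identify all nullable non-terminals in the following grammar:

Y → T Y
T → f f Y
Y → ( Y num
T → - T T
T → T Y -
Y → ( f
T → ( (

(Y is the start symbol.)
None

A non-terminal is nullable if it can derive ε (the empty string): either it has an ε-production, or it has a production whose right-hand side consists entirely of nullable non-terminals.

There are no ε-productions, so no non-terminal can derive ε.
No non-terminals are nullable.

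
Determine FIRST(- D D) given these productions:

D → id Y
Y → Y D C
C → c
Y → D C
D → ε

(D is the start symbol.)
To compute FIRST(- D D), process the symbols left to right:
Symbol - is a terminal. Add '-' and stop.
FIRST(- D D) = { '-' }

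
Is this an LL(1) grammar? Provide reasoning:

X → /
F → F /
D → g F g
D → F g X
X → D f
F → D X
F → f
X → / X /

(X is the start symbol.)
Relevant sets:
  FIRST(D) = { 'f', 'g' }
  FIRST(F) = { 'f', 'g' }

For X:
  PREDICT(X → '/') = { '/' }
  PREDICT(X → D f) = { 'f', 'g' }
  PREDICT(X → '/' X '/') = { '/' }
For F:
  PREDICT(F → F '/') = { 'f', 'g' }
  PREDICT(F → D X) = { 'f', 'g' }
  PREDICT(F → f) = { 'f' }
For D:
  PREDICT(D → g F g) = { 'g' }
  PREDICT(D → F g X) = { 'f', 'g' }

Conflict found: Predict set conflict for X: { '/' }
The grammar is NOT LL(1).

Answer: No. Predict set conflict for X: { '/' }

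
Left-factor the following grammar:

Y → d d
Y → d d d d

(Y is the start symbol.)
Left-factoring transforms A → αβ₁ | αβ₂ into A → αA' and A' → β₁ | β₂
(α is the longest common prefix among the alternatives). Repeat until
no nonterminal has two alternatives with a common prefix.

Round 1: Y has alternatives sharing prefix 'd d'. Introduce Y': Y → d d Y'
  Add: Y' → ε
  Add: Y' → d d

No remaining common prefixes — done.

Resulting grammar:
Y → d d Y'
Y' → ε
Y' → d d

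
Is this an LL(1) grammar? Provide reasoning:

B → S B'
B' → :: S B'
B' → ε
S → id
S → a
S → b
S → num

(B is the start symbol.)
Relevant sets:
  FOLLOW(B') = { $ }

For B':
  PREDICT(B' → :: S B') = { '::' }
  PREDICT(B' → ε) = { $ }
For S:
  PREDICT(S → id) = { 'id' }
  PREDICT(S → a) = { 'a' }
  PREDICT(S → b) = { 'b' }
  PREDICT(S → num) = { 'num' }
B has a single production, so nothing to check there.

All predict sets are disjoint. The grammar IS LL(1).

Answer: Yes, the grammar is LL(1).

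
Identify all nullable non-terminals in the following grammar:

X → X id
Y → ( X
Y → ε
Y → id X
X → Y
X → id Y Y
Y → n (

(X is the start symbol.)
ε-productions: Y → ε
So Y is immediately nullable.
X → Y: every symbol on the right is nullable, so X is nullable too.
Every non-terminal is now nullable.
Nullable = { 'X', 'Y' }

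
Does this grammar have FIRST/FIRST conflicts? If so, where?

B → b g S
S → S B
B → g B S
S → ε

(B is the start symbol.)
FIRST sets of the non-terminals at (or reachable through a nullable prefix from) the front of some alternative:
  FIRST(S) = { 'b', 'g', ε }
  FIRST(B) = { 'b', 'g' }

Productions for B:
  B → b g S: FIRST = { 'b' }
  B → g B S: FIRST = { 'g' }
Productions for S:
  S → S B: FIRST = { 'b', 'g' }
  S → ε: FIRST = { ε }

All alternatives of each non-terminal have pairwise disjoint FIRST sets.

Answer: No FIRST/FIRST conflicts.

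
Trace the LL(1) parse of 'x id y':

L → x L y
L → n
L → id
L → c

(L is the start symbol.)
Stack is shown with the top on the left.

Stack    Input     Action
-------------------------
L $      x id y $  output L → x L y
x L y $  x id y $  match 'x'
L y $    id y $    output L → id
id y $   id y $    match 'id'
y $      y $       match 'y'
$        $         accept

The string is accepted.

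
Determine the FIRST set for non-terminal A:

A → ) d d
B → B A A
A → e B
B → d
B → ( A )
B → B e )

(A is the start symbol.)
To compute FIRST(A), examine every production with A on the left-hand side, reading each right-hand side left to right until a non-nullable symbol is reached.

From A → ) d d:
  - ')' is a terminal: add ')' and stop
From A → e B:
  - e is a terminal: add 'e' and stop

Collecting: FIRST(A) = { ')', 'e' }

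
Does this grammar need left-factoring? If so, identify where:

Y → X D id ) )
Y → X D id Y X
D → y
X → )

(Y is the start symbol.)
Left-factoring is needed when two productions for the same non-terminal
share a common prefix on the right-hand side.

Productions for Y:
  Y → X D id ) )
  Y → X D id Y X

Found common prefix 'X D id' in productions for Y

Answer: Yes, Y has productions with common prefix 'X D id'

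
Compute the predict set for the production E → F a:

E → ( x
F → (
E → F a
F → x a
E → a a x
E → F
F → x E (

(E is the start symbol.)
PREDICT(E → F a) = (FIRST(RHS) \ {ε}) ∪ (FOLLOW(E) if ε ∈ FIRST(RHS), i.e. RHS ⇒* ε)
FIRST(F) = { '(', 'x' }
FIRST(F a) = { '(', 'x' }
ε ∉ FIRST(F a), so FOLLOW(E) is not added.
PREDICT(E → F a) = { '(', 'x' }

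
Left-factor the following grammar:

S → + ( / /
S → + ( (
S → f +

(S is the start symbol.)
Left-factoring transforms A → αβ₁ | αβ₂ into A → αA' and A' → β₁ | β₂
(α is the longest common prefix among the alternatives). Repeat until
no nonterminal has two alternatives with a common prefix.

Round 1: S has alternatives sharing prefix '+ ('. Introduce S': S → + ( S'
  Add: S' → / /
  Add: S' → (

No remaining common prefixes — done.

Resulting grammar:
S → + ( S'
S' → / /
S' → (
S → f +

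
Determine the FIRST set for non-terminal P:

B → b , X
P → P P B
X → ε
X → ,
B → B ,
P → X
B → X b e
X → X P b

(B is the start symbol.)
FIRST sets of the other non-terminals involved (by the same procedure, iterated to a fixed point):
  FIRST(B) = { ',', 'b' }
  FIRST(X) = { ',', 'b', ε }

From P → P P B:
  - P is the symbol being defined: contributes nothing new
    P is nullable, so continue to the next symbol
  - P is the symbol being defined: contributes nothing new
    P is nullable, so continue to the next symbol
  - B is a non-terminal: add FIRST(B) \ {ε} = { ',', 'b' }
    B is not nullable, so stop
From P → X:
  - X is a non-terminal: add FIRST(X) \ {ε} = { ',', 'b' }
    X is nullable and nothing follows, so the whole right-hand side can vanish: ε ∈ FIRST(P)

Collecting: FIRST(P) = { ',', 'b', ε }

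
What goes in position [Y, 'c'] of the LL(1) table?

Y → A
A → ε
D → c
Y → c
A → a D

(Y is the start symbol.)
Y → c

To find M[Y, 'c'], we find productions for Y where 'c' is in the predict set (PREDICT(N → α) = (FIRST(α) \ {ε}) ∪ (FOLLOW(N) if α ⇒* ε)).

Relevant sets:
  FIRST(A) = { 'a', ε }
  FOLLOW(Y) = { $ }

Y → A: PREDICT = { $, 'a' }
Y → c: PREDICT = { 'c' }
  'c' is in predict set, so this production goes in M[Y, 'c']

M[Y, 'c'] = Y → c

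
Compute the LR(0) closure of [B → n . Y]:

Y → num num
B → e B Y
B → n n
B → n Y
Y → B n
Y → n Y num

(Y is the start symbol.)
{ [B → . e B Y], [B → . n Y], [B → . n n], [B → n . Y], [Y → . B n], [Y → . n Y num], [Y → . num num] }

Start with: [B → n . Y]
  [B → n . Y] has the dot before Y: add [Y → . num num], [Y → . B n], [Y → . n Y num]
  [Y → . B n] has the dot before B: add [B → . e B Y], [B → . n n], [B → . n Y]
No further items can be added.

CLOSURE = { [B → . e B Y], [B → . n Y], [B → . n n], [B → n . Y], [Y → . B n], [Y → . n Y num], [Y → . num num] }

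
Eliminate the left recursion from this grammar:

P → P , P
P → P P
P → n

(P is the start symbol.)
P → n P'
P' → , P P'
P' → P P'
P' → ε

P is directly left-recursive. The standard transformation for
  A → A α₁ | ... | A α_m | β₁ | ... | β_n
is
  A  → β₁ A' | ... | β_n A'
  A' → α₁ A' | ... | α_m A' | ε

P → n becomes P → n P'
P → P , P becomes P' → , P P'
P → P P becomes P' → P P'
Add P' → ε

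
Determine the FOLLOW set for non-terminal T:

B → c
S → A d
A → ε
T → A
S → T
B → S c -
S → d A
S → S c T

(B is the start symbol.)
{ 'c' }

In S → T: T is at the end, add FOLLOW(S)
In S → S c T: T is at the end, add FOLLOW(S)

The FOLLOW sets referred to above (computed the same way, to a fixed point):
  FOLLOW(S) = { 'c' }

Taking the union: FOLLOW(T) = { 'c' }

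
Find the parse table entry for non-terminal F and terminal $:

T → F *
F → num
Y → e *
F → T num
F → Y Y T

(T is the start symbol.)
To find M[F, $], we find productions for F where $ is in the predict set (PREDICT(N → α) = (FIRST(α) \ {ε}) ∪ (FOLLOW(N) if α ⇒* ε)).

Relevant sets:
  FIRST(T) = { 'e', 'num' }
  FIRST(Y) = { 'e' }

F → num: PREDICT = { 'num' }
F → T num: PREDICT = { 'e', 'num' }
F → Y Y T: PREDICT = { 'e' }

M[F, $] is empty (no production applies)

Answer: Empty (error entry)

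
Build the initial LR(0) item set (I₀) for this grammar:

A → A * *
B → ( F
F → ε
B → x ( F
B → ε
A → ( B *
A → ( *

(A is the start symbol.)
First, augment the grammar with A' → A
I₀ = CLOSURE({ [A' → . A] }):
  [A' → . A] has the dot before A: add [A → . A * *], [A → . ( B *], [A → . ( *]
No further items can be added.

I₀ = { [A → . ( *], [A → . ( B *], [A → . A * *], [A' → . A] }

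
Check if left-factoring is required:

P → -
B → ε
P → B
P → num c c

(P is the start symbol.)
Left-factoring is needed when two productions for the same non-terminal
share a common prefix on the right-hand side.

Productions for P:
  P → -
  P → B
  P → num c c

No common prefixes found.

Answer: No, left-factoring is not needed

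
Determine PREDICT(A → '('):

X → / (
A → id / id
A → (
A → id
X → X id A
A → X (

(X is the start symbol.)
{ '(' }

PREDICT(A → '(') = (FIRST(RHS) \ {ε}) ∪ (FOLLOW(A) if ε ∈ FIRST(RHS), i.e. RHS ⇒* ε)
FIRST('(') = { '(' }
ε ∉ FIRST('('), so FOLLOW(A) is not added.
PREDICT(A → '(') = { '(' }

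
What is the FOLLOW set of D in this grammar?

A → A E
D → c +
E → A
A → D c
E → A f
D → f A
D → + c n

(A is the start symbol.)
{ 'c' }

To compute FOLLOW(D), find every occurrence of D on a right-hand side N → α D β: add FIRST(β) \ {ε}, and if β is empty or nullable also add FOLLOW(N). Iterate to a fixed point.

In A → D c: D is followed by c, add FIRST(c) \ {ε} = { 'c' }

Taking the union: FOLLOW(D) = { 'c' }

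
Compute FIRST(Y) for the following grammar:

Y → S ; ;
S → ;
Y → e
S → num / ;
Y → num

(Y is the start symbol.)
{ ';', 'e', 'num' }

To compute FIRST(Y), examine every production with Y on the left-hand side, reading each right-hand side left to right until a non-nullable symbol is reached.

FIRST sets of the other non-terminals involved (by the same procedure, iterated to a fixed point):
  FIRST(S) = { ';', 'num' }

From Y → S ; ;:
  - S is a non-terminal: add FIRST(S) \ {ε} = { ';', 'num' }
    S is not nullable, so stop
From Y → e:
  - e is a terminal: add 'e' and stop
From Y → num:
  - num is a terminal: add 'num' and stop

Collecting: FIRST(Y) = { ';', 'e', 'num' }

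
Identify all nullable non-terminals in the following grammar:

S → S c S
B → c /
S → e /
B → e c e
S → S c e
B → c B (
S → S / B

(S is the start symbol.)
None

There are no ε-productions, so no non-terminal can derive ε.
No non-terminals are nullable.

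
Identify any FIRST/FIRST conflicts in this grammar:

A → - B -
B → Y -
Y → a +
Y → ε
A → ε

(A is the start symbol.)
Productions for A:
  A → - B -: FIRST = { '-' }
  A → ε: FIRST = { ε }
Productions for Y:
  Y → a +: FIRST = { 'a' }
  Y → ε: FIRST = { ε }
B has only one production, so no FIRST/FIRST conflict is possible there.

All alternatives of each non-terminal have pairwise disjoint FIRST sets.

Answer: No FIRST/FIRST conflicts.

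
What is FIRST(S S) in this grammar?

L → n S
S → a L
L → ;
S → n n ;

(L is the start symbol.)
{ 'a', 'n' }

FIRST sets of the non-terminals involved (from the grammar, by fixed-point iteration):
  FIRST(S) = { 'a', 'n' }

To compute FIRST(S S), process the symbols left to right:
Symbol S is a non-terminal. Add FIRST(S) \ {ε} = { 'a', 'n' }
S is not nullable (ε ∉ FIRST(S)), so stop here.
FIRST(S S) = { 'a', 'n' }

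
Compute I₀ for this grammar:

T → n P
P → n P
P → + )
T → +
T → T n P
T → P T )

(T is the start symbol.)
{ [P → . + )], [P → . n P], [T → . +], [T → . P T )], [T → . T n P], [T → . n P], [T' → . T] }

First, augment the grammar with T' → T
I₀ = CLOSURE({ [T' → . T] }):
  [T' → . T] has the dot before T: add [T → . n P], [T → . +], [T → . T n P], [T → . P T )]
  [T → . P T )] has the dot before P: add [P → . n P], [P → . + )]
No further items can be added.

I₀ = { [P → . + )], [P → . n P], [T → . +], [T → . P T )], [T → . T n P], [T → . n P], [T' → . T] }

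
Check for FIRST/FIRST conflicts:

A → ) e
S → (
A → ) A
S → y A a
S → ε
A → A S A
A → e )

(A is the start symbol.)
A FIRST/FIRST conflict occurs when two productions N → α and N → β for the same non-terminal have FIRST(α) ∩ FIRST(β) ≠ ∅ (with ε ∈ FIRST of a nullable right-hand side, so two nullable alternatives also conflict).

FIRST sets of the non-terminals at (or reachable through a nullable prefix from) the front of some alternative:
  FIRST(A) = { ')', 'e' }

Productions for A:
  A → ) e: FIRST = { ')' }
  A → ) A: FIRST = { ')' }
  A → A S A: FIRST = { ')', 'e' }
  A → e ): FIRST = { 'e' }
Productions for S:
  S → (: FIRST = { '(' }
  S → y A a: FIRST = { 'y' }
  S → ε: FIRST = { ε }

Conflict for A: A → ) e and A → ) A
  Overlap: { ')' }
Conflict for A: A → ) e and A → A S A
  Overlap: { ')' }
Conflict for A: A → ) A and A → A S A
  Overlap: { ')' }
Conflict for A: A → A S A and A → e )
  Overlap: { 'e' }

Answer: Yes. A → ')' e / A → ')' A on { ')' }; A → ')' e / A → A S A on { ')' }; A → ')' A / A → A S A on { ')' }; A → A S A / A → e ')' on { 'e' }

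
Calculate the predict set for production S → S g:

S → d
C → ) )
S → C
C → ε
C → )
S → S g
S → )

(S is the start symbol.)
PREDICT(S → S g) = (FIRST(RHS) \ {ε}) ∪ (FOLLOW(S) if ε ∈ FIRST(RHS), i.e. RHS ⇒* ε)
FIRST(S) = { ')', 'd', 'g', ε }
FIRST(S g) = { ')', 'd', 'g' }
ε ∉ FIRST(S g), so FOLLOW(S) is not added.
PREDICT(S → S g) = { ')', 'd', 'g' }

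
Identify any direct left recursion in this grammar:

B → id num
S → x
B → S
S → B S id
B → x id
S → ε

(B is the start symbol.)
B → id num: starts with id
S → x: starts with x
B → S: starts with S
S → B S id: starts with B
B → x id: starts with x
S → ε: starts with ε

No direct left recursion found.

Answer: No direct left recursion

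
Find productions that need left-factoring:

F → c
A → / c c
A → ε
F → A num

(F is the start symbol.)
Left-factoring is needed when two productions for the same non-terminal
share a common prefix on the right-hand side.

Productions for F:
  F → c
  F → A num
Productions for A:
  A → / c c
  A → ε

No common prefixes found.

Answer: No, left-factoring is not needed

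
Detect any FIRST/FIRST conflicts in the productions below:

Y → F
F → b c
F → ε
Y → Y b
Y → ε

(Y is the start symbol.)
Yes. Y → F / Y → Y b on { 'b' }; Y → F / Y → ε on { ε }

A FIRST/FIRST conflict occurs when two productions N → α and N → β for the same non-terminal have FIRST(α) ∩ FIRST(β) ≠ ∅ (with ε ∈ FIRST of a nullable right-hand side, so two nullable alternatives also conflict).

FIRST sets of the non-terminals at (or reachable through a nullable prefix from) the front of some alternative:
  FIRST(F) = { 'b', ε }
  FIRST(Y) = { 'b', ε }

Productions for Y:
  Y → F: FIRST = { 'b', ε }
  Y → Y b: FIRST = { 'b' }
  Y → ε: FIRST = { ε }
Productions for F:
  F → b c: FIRST = { 'b' }
  F → ε: FIRST = { ε }

Conflict for Y: Y → F and Y → Y b
  Overlap: { 'b' }
Conflict for Y: Y → F and Y → ε
  Overlap: { ε }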